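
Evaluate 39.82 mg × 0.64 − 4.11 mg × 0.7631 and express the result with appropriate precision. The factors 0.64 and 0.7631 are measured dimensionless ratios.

39.82 × 0.64 = 25.4848 → 25 mg (2 s.f., last digit at the 10^0 place).
4.11 × 0.7631 = 3.136341 → 3.14 mg (3 s.f., last digit at the 10^-2 place).
Difference: 22.348459 mg; keep the coarser place, 10^0.
Result: 22 mg.

22 mg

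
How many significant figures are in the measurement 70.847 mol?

5

70.847: zeros between nonzero digits are significant.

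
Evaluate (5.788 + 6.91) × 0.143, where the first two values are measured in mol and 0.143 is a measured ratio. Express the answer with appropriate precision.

5.788 mol + 6.91 mol = 12.698 mol; the sum is limited to 2 decimal places (4 s.f.).
Carrying full precision, 12.698 × 0.143 = 1.815814 mol; 0.143 has 3 s.f., so the result keeps min(4, 3) = 3 s.f.
Rounded to 3 significant figures: 1.82 mol.

1.82 mol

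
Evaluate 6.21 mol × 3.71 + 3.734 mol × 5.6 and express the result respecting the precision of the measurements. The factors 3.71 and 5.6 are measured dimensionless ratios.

6.21 × 3.71 = 23.0391 → 23.0 mol (3 s.f., last digit at the 10^-1 place).
3.734 × 5.6 = 20.9104 → 21 mol (2 s.f., last digit at the 10^0 place).
Sum: 43.9495 mol; keep the coarser place, 10^0.
Result: 44 mol.

44 mol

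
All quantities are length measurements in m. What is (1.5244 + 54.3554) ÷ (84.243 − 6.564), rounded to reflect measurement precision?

1.5244 + 54.3554 = 55.8798, limited to 4 d.p. → 6 s.f.; 84.243 − 6.564 = 77.679, limited to 3 d.p. → 5 s.f.
Carrying full precision, 55.8798 ÷ 77.679 = 0.719368169003…; keep min(6, 5) = 5 s.f.
Rounded to 5 significant figures: 0.71937.

0.71937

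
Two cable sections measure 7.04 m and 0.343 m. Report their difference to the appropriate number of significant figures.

7.04 m − 0.343 m = 6.697 m.
Addition/subtraction keeps the fewest decimal places: 7.04 → 2 decimal places, 0.343 → 3 decimal places; limit is 2.
Rounded to 2 decimal places: 6.70 m.

6.70 m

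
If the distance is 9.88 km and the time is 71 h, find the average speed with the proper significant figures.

0.14 km/h

average speed = 9.88 km ÷ 71 h = 0.139154929577… km/h.
9.88 has 3 significant figures; 71 has 2.
Division/multiplication keeps the fewest: 2 significant figures.
Rounded: 0.14 km/h.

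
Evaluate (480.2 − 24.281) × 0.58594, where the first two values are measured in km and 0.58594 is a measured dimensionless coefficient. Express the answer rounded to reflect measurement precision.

267.1 km

480.2 km − 24.281 km = 455.919 km; the difference is limited to 1 decimal place (4 s.f.).
Carrying full precision, 455.919 × 0.58594 = 267.14117886 km; 0.58594 has 5 s.f., so the result keeps min(4, 5) = 4 s.f.
Rounded to 4 significant figures: 267.1 km.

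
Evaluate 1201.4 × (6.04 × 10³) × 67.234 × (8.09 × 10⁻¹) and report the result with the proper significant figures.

3.95 × 10⁸

1201.4 × (6.04 × 10³) × 67.234 × (8.09 × 10⁻¹) = 394695375.228…
Multiplication/division keeps the fewest significant figures: 1201.4 → 5 s.f., 6.04 × 10³ → 3 s.f., 67.234 → 5 s.f., 8.09 × 10⁻¹ → 3 s.f.; limit is 3.
Rounded to 3 significant figures: 3.95 × 10⁸.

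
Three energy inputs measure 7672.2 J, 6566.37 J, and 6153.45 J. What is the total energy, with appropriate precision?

7672.2 J + 6566.37 J + 6153.45 J = 20392.02 J.
Addition/subtraction keeps the fewest decimal places: 7672.2 → 1 decimal place, 6566.37 → 2 decimal places, 6153.45 → 2 decimal places; limit is 1.
Rounded to 1 decimal place: 20392.0 J.

20392.0 J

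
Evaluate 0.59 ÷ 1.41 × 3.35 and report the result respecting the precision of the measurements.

0.59 ÷ 1.41 × 3.35 = 1.40177304965…
Multiplication/division keeps the fewest significant figures: 0.59 → 2 s.f., 1.41 → 3 s.f., 3.35 → 3 s.f.; limit is 2.
Rounded to 2 significant figures: 1.4.

1.4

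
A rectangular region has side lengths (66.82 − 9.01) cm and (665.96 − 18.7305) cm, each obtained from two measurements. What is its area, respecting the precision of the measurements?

3.742 × 10^4 cm²

66.82 − 9.01 = 57.81, limited to 2 d.p. → 4 s.f.; 665.96 − 18.7305 = 647.2295, limited to 2 d.p. → 5 s.f.
Carrying full precision, 57.81 × 647.2295 = 37416.337395; keep min(4, 5) = 4 s.f.
Rounded to 4 significant figures: 3.742 × 10^4 cm².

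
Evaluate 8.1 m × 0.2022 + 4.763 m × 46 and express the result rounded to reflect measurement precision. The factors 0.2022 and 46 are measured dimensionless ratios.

8.1 × 0.2022 = 1.63782 → 1.6 m (2 s.f., last digit at the 10^-1 place).
4.763 × 46 = 219.098 → 2.2 × 10^2 m (2 s.f., last digit at the 10^1 place).
Sum: 220.73582 m; keep the coarser place, 10^1.
Result: 2.2 × 10^2 m.

2.2 × 10^2 m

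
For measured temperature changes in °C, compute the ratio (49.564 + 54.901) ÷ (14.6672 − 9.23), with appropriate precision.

19.2

49.564 + 54.901 = 104.465, limited to 3 d.p. → 6 s.f.; 14.6672 − 9.23 = 5.4372, limited to 2 d.p. → 3 s.f.
Carrying full precision, 104.465 ÷ 5.4372 = 19.2130140513…; keep min(6, 3) = 3 s.f.
Rounded to 3 significant figures: 19.2.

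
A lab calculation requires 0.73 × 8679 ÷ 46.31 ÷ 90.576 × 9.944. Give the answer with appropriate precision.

15

0.73 × 8679 ÷ 46.31 ÷ 90.576 × 9.944 = 15.0198551912…
Multiplication/division keeps the fewest significant figures: 0.73 → 2 s.f., 8679 → 4 s.f., 46.31 → 4 s.f., 90.576 → 5 s.f., 9.944 → 4 s.f.; limit is 2.
Rounded to 2 significant figures: 15.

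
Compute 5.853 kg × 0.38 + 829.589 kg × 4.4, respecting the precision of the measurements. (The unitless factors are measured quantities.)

3.7 × 10³ kg

5.853 × 0.38 = 2.22414 → 2.2 kg (2 s.f., last digit at the 10^-1 place).
829.589 × 4.4 = 3650.1916 → 3.7 × 10³ kg (2 s.f., last digit at the 10^2 place).
Sum: 3652.41574 kg; keep the coarser place, 10^2.
Result: 3.7 × 10³ kg.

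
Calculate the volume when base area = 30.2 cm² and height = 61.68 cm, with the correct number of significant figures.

1.86 × 10^3 cm³

volume = 30.2 cm² × 61.68 cm = 1862.736 cm³.
30.2 has 3 significant figures; 61.68 has 4.
Division/multiplication keeps the fewest: 3 significant figures.
Rounded: 1.86 × 10^3 cm³.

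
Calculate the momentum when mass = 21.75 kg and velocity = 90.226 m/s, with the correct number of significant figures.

1962 kg·m/s

momentum = 21.75 kg × 90.226 m/s = 1962.4155 kg·m/s.
21.75 has 4 significant figures; 90.226 has 5.
Division/multiplication keeps the fewest: 4 significant figures.
Rounded: 1962 kg·m/s.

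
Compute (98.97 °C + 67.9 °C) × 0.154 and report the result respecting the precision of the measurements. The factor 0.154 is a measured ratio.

98.97 °C + 67.9 °C = 166.87 °C; the sum is limited to 1 decimal place (4 s.f.).
Carrying full precision, 166.87 × 0.154 = 25.69798 °C; 0.154 has 3 s.f., so the result keeps min(4, 3) = 3 s.f.
Rounded to 3 significant figures: 25.7 °C.

25.7 °C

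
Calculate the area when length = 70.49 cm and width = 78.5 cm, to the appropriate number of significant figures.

5.53 × 10^3 cm²

area = 70.49 cm × 78.5 cm = 5533.465 cm².
70.49 has 4 significant figures; 78.5 has 3.
Division/multiplication keeps the fewest: 3 significant figures.
Rounded: 5.53 × 10^3 cm².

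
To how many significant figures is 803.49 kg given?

5

803.49: zeros between nonzero digits are significant.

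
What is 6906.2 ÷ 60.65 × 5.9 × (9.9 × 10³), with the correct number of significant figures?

6.7 × 10⁶

6906.2 ÷ 60.65 × 5.9 × (9.9 × 10³) = 6651131.77246…
Multiplication/division keeps the fewest significant figures: 6906.2 → 5 s.f., 60.65 → 4 s.f., 5.9 → 2 s.f., 9.9 × 10³ → 2 s.f.; limit is 2.
Rounded to 2 significant figures: 6.7 × 10⁶.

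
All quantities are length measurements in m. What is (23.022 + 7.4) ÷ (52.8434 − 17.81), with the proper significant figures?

0.868

23.022 + 7.4 = 30.422, limited to 1 d.p. → 3 s.f.; 52.8434 − 17.81 = 35.0334, limited to 2 d.p. → 4 s.f.
Carrying full precision, 30.422 ÷ 35.0334 = 0.868371325649…; keep min(3, 4) = 3 s.f.
Rounded to 3 significant figures: 0.868.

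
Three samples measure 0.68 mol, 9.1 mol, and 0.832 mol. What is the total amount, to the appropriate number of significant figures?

10.6 mol

0.68 mol + 9.1 mol + 0.832 mol = 10.612 mol.
Addition/subtraction keeps the fewest decimal places: 0.68 → 2 decimal places, 9.1 → 1 decimal place, 0.832 → 3 decimal places; limit is 1.
Rounded to 1 decimal place: 10.6 mol.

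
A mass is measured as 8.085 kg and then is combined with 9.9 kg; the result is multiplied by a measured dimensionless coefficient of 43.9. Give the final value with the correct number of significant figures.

7.90 × 10^2 kg

8.085 kg + 9.9 kg = 17.985 kg; the sum is limited to 1 decimal place (3 s.f.).
Carrying full precision, 17.985 × 43.9 = 789.5415 kg; 43.9 has 3 s.f., so the result keeps min(3, 3) = 3 s.f.
Rounded to 3 significant figures: 7.90 × 10^2 kg.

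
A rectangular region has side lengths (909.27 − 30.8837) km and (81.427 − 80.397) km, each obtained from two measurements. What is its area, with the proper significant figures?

904.7 km²

909.27 − 30.8837 = 878.3863, limited to 2 d.p. → 5 s.f.; 81.427 − 80.397 = 1.030, limited to 3 d.p. → 4 s.f.
Carrying full precision, 878.3863 × 1.030 = 904.737889; keep min(5, 4) = 4 s.f.
Rounded to 4 significant figures: 904.7 km².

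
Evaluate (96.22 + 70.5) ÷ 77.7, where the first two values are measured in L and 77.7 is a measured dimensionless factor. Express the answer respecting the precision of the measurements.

2.15 L

96.22 L + 70.5 L = 166.72 L; the sum is limited to 1 decimal place (4 s.f.).
Carrying full precision, 166.72 ÷ 77.7 = 2.14568854569… L; 77.7 has 3 s.f., so the result keeps min(4, 3) = 3 s.f.
Rounded to 3 significant figures: 2.15 L.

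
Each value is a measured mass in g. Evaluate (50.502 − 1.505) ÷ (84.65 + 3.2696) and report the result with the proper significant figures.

50.502 − 1.505 = 48.997, limited to 3 d.p. → 5 s.f.; 84.65 + 3.2696 = 87.9196, limited to 2 d.p. → 4 s.f.
Carrying full precision, 48.997 ÷ 87.9196 = 0.557293254291…; keep min(5, 4) = 4 s.f.
Rounded to 4 significant figures: 0.5573.

0.5573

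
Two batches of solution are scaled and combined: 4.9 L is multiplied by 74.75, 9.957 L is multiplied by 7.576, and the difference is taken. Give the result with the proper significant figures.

2.9 × 10² L

4.9 × 74.75 = 366.275 → 3.7 × 10² L (2 s.f., last digit at the 10^1 place).
9.957 × 7.576 = 75.434232 → 75.43 L (4 s.f., last digit at the 10^-2 place).
Difference: 290.840768 L; keep the coarser place, 10^1.
Result: 2.9 × 10² L.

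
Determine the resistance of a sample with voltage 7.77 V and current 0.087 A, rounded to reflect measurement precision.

89 Ω

resistance = 7.77 V ÷ 0.087 A = 89.3103448276… Ω.
7.77 has 3 significant figures; 0.087 has 2.
Division/multiplication keeps the fewest: 2 significant figures.
Rounded: 89 Ω.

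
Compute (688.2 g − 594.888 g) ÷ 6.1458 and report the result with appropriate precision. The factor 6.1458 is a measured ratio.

15.2 g

688.2 g − 594.888 g = 93.312 g; the difference is limited to 1 decimal place (3 s.f.).
Carrying full precision, 93.312 ÷ 6.1458 = 15.1830518403… g; 6.1458 has 5 s.f., so the result keeps min(3, 5) = 3 s.f.
Rounded to 3 significant figures: 15.2 g.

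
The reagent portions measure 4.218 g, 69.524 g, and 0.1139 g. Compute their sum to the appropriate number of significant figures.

73.856 g

4.218 g + 69.524 g + 0.1139 g = 73.8559 g.
Addition/subtraction keeps the fewest decimal places: 4.218 → 3 decimal places, 69.524 → 3 decimal places, 0.1139 → 4 decimal places; limit is 3.
Rounded to 3 decimal places: 73.856 g.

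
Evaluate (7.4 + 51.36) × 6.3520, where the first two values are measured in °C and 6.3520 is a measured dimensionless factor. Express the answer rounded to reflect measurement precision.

373 °C

7.4 °C + 51.36 °C = 58.76 °C; the sum is limited to 1 decimal place (3 s.f.).
Carrying full precision, 58.76 × 6.3520 = 373.24352 °C; 6.3520 has 5 s.f., so the result keeps min(3, 5) = 3 s.f.
Rounded to 3 significant figures: 373 °C.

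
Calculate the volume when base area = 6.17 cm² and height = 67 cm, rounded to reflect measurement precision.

volume = 6.17 cm² × 67 cm = 413.39 cm³.
6.17 has 3 significant figures; 67 has 2.
Division/multiplication keeps the fewest: 2 significant figures.
Rounded: 4.1 × 10^2 cm³.

4.1 × 10^2 cm³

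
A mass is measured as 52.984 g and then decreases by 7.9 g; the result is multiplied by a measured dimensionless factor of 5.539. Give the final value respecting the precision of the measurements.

52.984 g − 7.9 g = 45.084 g; the difference is limited to 1 decimal place (3 s.f.).
Carrying full precision, 45.084 × 5.539 = 249.720276 g; 5.539 has 4 s.f., so the result keeps min(3, 4) = 3 s.f.
Rounded to 3 significant figures: 2.50 × 10² g.

2.50 × 10² g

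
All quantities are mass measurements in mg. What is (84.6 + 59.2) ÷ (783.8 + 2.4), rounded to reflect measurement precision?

84.6 + 59.2 = 143.8, limited to 1 d.p. → 4 s.f.; 783.8 + 2.4 = 786.2, limited to 1 d.p. → 4 s.f.
Carrying full precision, 143.8 ÷ 786.2 = 0.182905113203…; keep min(4, 4) = 4 s.f.
Rounded to 4 significant figures: 0.1829.

0.1829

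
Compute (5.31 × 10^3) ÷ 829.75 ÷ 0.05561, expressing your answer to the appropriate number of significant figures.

(5.31 × 10^3) ÷ 829.75 ÷ 0.05561 = 115.078545713…
Multiplication/division keeps the fewest significant figures: 5.31 × 10^3 → 3 s.f., 829.75 → 5 s.f., 0.05561 → 4 s.f.; limit is 3.
Rounded to 3 significant figures: 115.

115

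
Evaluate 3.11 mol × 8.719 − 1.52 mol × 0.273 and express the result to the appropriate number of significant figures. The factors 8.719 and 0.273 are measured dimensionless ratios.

26.7 mol

3.11 × 8.719 = 27.11609 → 27.1 mol (3 s.f., last digit at the 10^-1 place).
1.52 × 0.273 = 0.41496 → 0.415 mol (3 s.f., last digit at the 10^-3 place).
Difference: 26.70113 mol; keep the coarser place, 10^-1.
Result: 26.7 mol.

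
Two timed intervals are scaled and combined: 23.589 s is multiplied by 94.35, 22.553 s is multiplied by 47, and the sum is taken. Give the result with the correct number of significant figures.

23.589 × 94.35 = 2225.62215 → 2226 s (4 s.f., last digit at the 10^0 place).
22.553 × 47 = 1059.991 → 1.1 × 10³ s (2 s.f., last digit at the 10^2 place).
Sum: 3285.61315 s; keep the coarser place, 10^2.
Result: 3.3 × 10³ s.

3.3 × 10³ s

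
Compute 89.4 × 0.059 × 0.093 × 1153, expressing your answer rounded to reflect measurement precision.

89.4 × 0.059 × 0.093 × 1153 = 565.5900834
Multiplication/division keeps the fewest significant figures: 89.4 → 3 s.f., 0.059 → 2 s.f., 0.093 → 2 s.f., 1153 → 4 s.f.; limit is 2.
Rounded to 2 significant figures: 5.7 × 10^2.

5.7 × 10^2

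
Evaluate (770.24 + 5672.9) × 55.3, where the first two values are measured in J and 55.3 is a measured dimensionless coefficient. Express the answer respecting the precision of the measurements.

770.24 J + 5672.9 J = 6443.14 J; the sum is limited to 1 decimal place (5 s.f.).
Carrying full precision, 6443.14 × 55.3 = 356305.642 J; 55.3 has 3 s.f., so the result keeps min(5, 3) = 3 s.f.
Rounded to 3 significant figures: 3.56 × 10⁵ J.

3.56 × 10⁵ J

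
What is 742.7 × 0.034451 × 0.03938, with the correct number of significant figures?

742.7 × 0.034451 × 0.03938 = 1.00760651823…
Multiplication/division keeps the fewest significant figures: 742.7 → 4 s.f., 0.034451 → 5 s.f., 0.03938 → 4 s.f.; limit is 4.
Rounded to 4 significant figures: 1.008.

1.008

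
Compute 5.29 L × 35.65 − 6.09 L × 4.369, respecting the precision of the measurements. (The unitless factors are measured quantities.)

5.29 × 35.65 = 188.5885 → 189 L (3 s.f., last digit at the 10^0 place).
6.09 × 4.369 = 26.60721 → 26.6 L (3 s.f., last digit at the 10^-1 place).
Difference: 161.98129 L; keep the coarser place, 10^0.
Result: 162 L.

162 L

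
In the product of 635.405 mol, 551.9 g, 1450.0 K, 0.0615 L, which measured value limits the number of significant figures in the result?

635.405 mol → 6 s.f.; 551.9 g → 4 s.f.; 1450.0 K → 5 s.f.; 0.0615 L → 3 s.f.
The fewest is 3 significant figures, from 0.0615 L.

0.0615 L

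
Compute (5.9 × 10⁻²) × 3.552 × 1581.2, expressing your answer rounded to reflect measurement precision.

(5.9 × 10⁻²) × 3.552 × 1581.2 = 331.3689216
Multiplication/division keeps the fewest significant figures: 5.9 × 10⁻² → 2 s.f., 3.552 → 4 s.f., 1581.2 → 5 s.f.; limit is 2.
Rounded to 2 significant figures: 3.3 × 10².

3.3 × 10²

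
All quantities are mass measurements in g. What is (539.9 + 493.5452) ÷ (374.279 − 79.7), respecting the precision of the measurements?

539.9 + 493.5452 = 1033.4452, limited to 1 d.p. → 5 s.f.; 374.279 − 79.7 = 294.579, limited to 1 d.p. → 4 s.f.
Carrying full precision, 1033.4452 ÷ 294.579 = 3.50821070069…; keep min(5, 4) = 4 s.f.
Rounded to 4 significant figures: 3.508.

3.508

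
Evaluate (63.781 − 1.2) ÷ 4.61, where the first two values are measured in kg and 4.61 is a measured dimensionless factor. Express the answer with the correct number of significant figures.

63.781 kg − 1.2 kg = 62.581 kg; the difference is limited to 1 decimal place (3 s.f.).
Carrying full precision, 62.581 ÷ 4.61 = 13.5750542299… kg; 4.61 has 3 s.f., so the result keeps min(3, 3) = 3 s.f.
Rounded to 3 significant figures: 13.6 kg.

13.6 kg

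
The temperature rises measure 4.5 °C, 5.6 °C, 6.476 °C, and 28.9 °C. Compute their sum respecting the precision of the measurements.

45.5 °C

4.5 °C + 5.6 °C + 6.476 °C + 28.9 °C = 45.476 °C.
Addition/subtraction keeps the fewest decimal places: 4.5 → 1 decimal place, 5.6 → 1 decimal place, 6.476 → 3 decimal places, 28.9 → 1 decimal place; limit is 1.
Rounded to 1 decimal place: 45.5 °C.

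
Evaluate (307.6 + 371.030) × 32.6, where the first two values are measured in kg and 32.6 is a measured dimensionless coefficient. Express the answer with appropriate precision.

307.6 kg + 371.030 kg = 678.630 kg; the sum is limited to 1 decimal place (4 s.f.).
Carrying full precision, 678.630 × 32.6 = 22123.338 kg; 32.6 has 3 s.f., so the result keeps min(4, 3) = 3 s.f.
Rounded to 3 significant figures: 2.21 × 10^4 kg.

2.21 × 10^4 kg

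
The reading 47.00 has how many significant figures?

47.00: trailing zeros after a decimal point are significant.

4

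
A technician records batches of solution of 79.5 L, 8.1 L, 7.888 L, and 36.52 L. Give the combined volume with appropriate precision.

79.5 L + 8.1 L + 7.888 L + 36.52 L = 132.008 L.
Addition/subtraction keeps the fewest decimal places: 79.5 → 1 decimal place, 8.1 → 1 decimal place, 7.888 → 3 decimal places, 36.52 → 2 decimal places; limit is 1.
Rounded to 1 decimal place: 132.0 L.

132.0 L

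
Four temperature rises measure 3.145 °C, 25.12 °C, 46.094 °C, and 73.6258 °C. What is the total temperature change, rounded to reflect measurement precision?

3.145 °C + 25.12 °C + 46.094 °C + 73.6258 °C = 147.9848 °C.
Addition/subtraction keeps the fewest decimal places: 3.145 → 3 decimal places, 25.12 → 2 decimal places, 46.094 → 3 decimal places, 73.6258 → 4 decimal places; limit is 2.
Rounded to 2 decimal places: 147.98 °C.

147.98 °C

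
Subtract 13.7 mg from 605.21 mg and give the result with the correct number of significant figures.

591.5 mg

605.21 mg − 13.7 mg = 591.51 mg.
Addition/subtraction keeps the fewest decimal places: 605.21 → 2 decimal places, 13.7 → 1 decimal place; limit is 1.
Rounded to 1 decimal place: 591.5 mg.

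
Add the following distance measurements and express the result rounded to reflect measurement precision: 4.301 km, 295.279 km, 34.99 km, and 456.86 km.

4.301 km + 295.279 km + 34.99 km + 456.86 km = 791.430 km.
Addition/subtraction keeps the fewest decimal places: 4.301 → 3 decimal places, 295.279 → 3 decimal places, 34.99 → 2 decimal places, 456.86 → 2 decimal places; limit is 2.
Rounded to 2 decimal places: 791.43 km.

791.43 km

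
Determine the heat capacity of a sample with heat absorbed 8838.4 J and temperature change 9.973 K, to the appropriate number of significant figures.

heat capacity = 8838.4 J ÷ 9.973 K = 886.232828637… J/K.
8838.4 has 5 significant figures; 9.973 has 4.
Division/multiplication keeps the fewest: 4 significant figures.
Rounded: 886.2 J/K.

886.2 J/K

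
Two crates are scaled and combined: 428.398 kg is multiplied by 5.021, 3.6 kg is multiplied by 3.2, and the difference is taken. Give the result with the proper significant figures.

2139 kg

428.398 × 5.021 = 2150.986358 → 2.151 × 10^3 kg (4 s.f., last digit at the 10^0 place).
3.6 × 3.2 = 11.52 → 12 kg (2 s.f., last digit at the 10^0 place).
Difference: 2139.466358 kg; keep the coarser place, 10^0.
Result: 2139 kg.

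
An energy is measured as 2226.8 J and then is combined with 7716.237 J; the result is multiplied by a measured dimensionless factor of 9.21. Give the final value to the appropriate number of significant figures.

9.16 × 10⁴ J

2226.8 J + 7716.237 J = 9943.037 J; the sum is limited to 1 decimal place (5 s.f.).
Carrying full precision, 9943.037 × 9.21 = 91575.37077 J; 9.21 has 3 s.f., so the result keeps min(5, 3) = 3 s.f.
Rounded to 3 significant figures: 9.16 × 10⁴ J.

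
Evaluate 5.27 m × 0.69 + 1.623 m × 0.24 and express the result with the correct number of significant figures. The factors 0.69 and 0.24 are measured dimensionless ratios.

5.27 × 0.69 = 3.6363 → 3.6 m (2 s.f., last digit at the 10^-1 place).
1.623 × 0.24 = 0.38952 → 3.9 × 10^-1 m (2 s.f., last digit at the 10^-2 place).
Sum: 4.02582 m; keep the coarser place, 10^-1.
Result: 4.0 m.

4.0 m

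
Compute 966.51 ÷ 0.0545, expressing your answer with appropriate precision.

966.51 ÷ 0.0545 = 17734.1284404…
Multiplication/division keeps the fewest significant figures: 966.51 → 5 s.f., 0.0545 → 3 s.f.; limit is 3.
Rounded to 3 significant figures: 1.77 × 10^4.

1.77 × 10^4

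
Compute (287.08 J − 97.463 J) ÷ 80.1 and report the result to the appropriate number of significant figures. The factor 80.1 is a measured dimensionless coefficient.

2.37 J

287.08 J − 97.463 J = 189.617 J; the difference is limited to 2 decimal places (5 s.f.).
Carrying full precision, 189.617 ÷ 80.1 = 2.36725343321… J; 80.1 has 3 s.f., so the result keeps min(5, 3) = 3 s.f.
Rounded to 3 significant figures: 2.37 J.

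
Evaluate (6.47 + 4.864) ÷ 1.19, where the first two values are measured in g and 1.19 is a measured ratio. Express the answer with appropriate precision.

9.52 g

6.47 g + 4.864 g = 11.334 g; the sum is limited to 2 decimal places (4 s.f.).
Carrying full precision, 11.334 ÷ 1.19 = 9.5243697479… g; 1.19 has 3 s.f., so the result keeps min(4, 3) = 3 s.f.
Rounded to 3 significant figures: 9.52 g.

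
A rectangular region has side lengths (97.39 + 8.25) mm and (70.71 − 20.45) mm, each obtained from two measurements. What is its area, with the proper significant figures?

97.39 + 8.25 = 105.64, limited to 2 d.p. → 5 s.f.; 70.71 − 20.45 = 50.26, limited to 2 d.p. → 4 s.f.
Carrying full precision, 105.64 × 50.26 = 5309.4664; keep min(5, 4) = 4 s.f.
Rounded to 4 significant figures: 5309 mm².

5309 mm²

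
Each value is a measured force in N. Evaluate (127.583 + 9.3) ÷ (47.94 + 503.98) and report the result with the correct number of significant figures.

127.583 + 9.3 = 136.883, limited to 1 d.p. → 4 s.f.; 47.94 + 503.98 = 551.92, limited to 2 d.p. → 5 s.f.
Carrying full precision, 136.883 ÷ 551.92 = 0.2480123931…; keep min(4, 5) = 4 s.f.
Rounded to 4 significant figures: 0.2480.

0.2480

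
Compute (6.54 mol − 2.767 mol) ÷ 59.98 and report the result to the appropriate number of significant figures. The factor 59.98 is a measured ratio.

6.54 mol − 2.767 mol = 3.773 mol; the difference is limited to 2 decimal places (3 s.f.).
Carrying full precision, 3.773 ÷ 59.98 = 0.0629043014338… mol; 59.98 has 4 s.f., so the result keeps min(3, 4) = 3 s.f.
Rounded to 3 significant figures: 0.0629 mol.

0.0629 mol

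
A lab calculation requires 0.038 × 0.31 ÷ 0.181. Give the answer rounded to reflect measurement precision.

0.065

0.038 × 0.31 ÷ 0.181 = 0.0650828729282…
Multiplication/division keeps the fewest significant figures: 0.038 → 2 s.f., 0.31 → 2 s.f., 0.181 → 3 s.f.; limit is 2.
Rounded to 2 significant figures: 0.065.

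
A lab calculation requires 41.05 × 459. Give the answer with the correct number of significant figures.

41.05 × 459 = 18841.95
Multiplication/division keeps the fewest significant figures: 41.05 → 4 s.f., 459 → 3 s.f.; limit is 3.
Rounded to 3 significant figures: 1.88 × 10⁴.

1.88 × 10⁴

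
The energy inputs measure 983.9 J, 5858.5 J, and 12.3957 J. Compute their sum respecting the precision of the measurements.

6854.8 J

983.9 J + 5858.5 J + 12.3957 J = 6854.7957 J.
Addition/subtraction keeps the fewest decimal places: 983.9 → 1 decimal place, 5858.5 → 1 decimal place, 12.3957 → 4 decimal places; limit is 1.
Rounded to 1 decimal place: 6854.8 J.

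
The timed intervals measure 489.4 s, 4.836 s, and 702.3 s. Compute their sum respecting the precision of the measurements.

489.4 s + 4.836 s + 702.3 s = 1196.536 s.
Addition/subtraction keeps the fewest decimal places: 489.4 → 1 decimal place, 4.836 → 3 decimal places, 702.3 → 1 decimal place; limit is 1.
Rounded to 1 decimal place: 1196.5 s.

1196.5 s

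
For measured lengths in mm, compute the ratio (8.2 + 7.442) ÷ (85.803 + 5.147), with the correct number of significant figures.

0.172

8.2 + 7.442 = 15.642, limited to 1 d.p. → 3 s.f.; 85.803 + 5.147 = 90.950, limited to 3 d.p. → 5 s.f.
Carrying full precision, 15.642 ÷ 90.950 = 0.171984606927…; keep min(3, 5) = 3 s.f.
Rounded to 3 significant figures: 0.172.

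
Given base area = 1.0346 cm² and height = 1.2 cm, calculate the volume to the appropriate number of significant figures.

volume = 1.0346 cm² × 1.2 cm = 1.24152 cm³.
1.0346 has 5 significant figures; 1.2 has 2.
Division/multiplication keeps the fewest: 2 significant figures.
Rounded: 1.2 cm³.

1.2 cm³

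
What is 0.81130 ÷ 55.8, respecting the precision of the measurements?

0.0145

0.81130 ÷ 55.8 = 0.0145394265233…
Multiplication/division keeps the fewest significant figures: 0.81130 → 5 s.f., 55.8 → 3 s.f.; limit is 3.
Rounded to 3 significant figures: 0.0145.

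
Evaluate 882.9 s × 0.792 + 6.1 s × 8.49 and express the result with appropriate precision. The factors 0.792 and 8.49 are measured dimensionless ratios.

882.9 × 0.792 = 699.2568 → 699 s (3 s.f., last digit at the 10^0 place).
6.1 × 8.49 = 51.789 → 52 s (2 s.f., last digit at the 10^0 place).
Sum: 751.0458 s; keep the coarser place, 10^0.
Result: 751 s.

751 s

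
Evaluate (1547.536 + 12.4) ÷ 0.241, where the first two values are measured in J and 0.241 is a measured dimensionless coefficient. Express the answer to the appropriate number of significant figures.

6.47 × 10³ J

1547.536 J + 12.4 J = 1559.936 J; the sum is limited to 1 decimal place (5 s.f.).
Carrying full precision, 1559.936 ÷ 0.241 = 6472.76348548… J; 0.241 has 3 s.f., so the result keeps min(5, 3) = 3 s.f.
Rounded to 3 significant figures: 6.47 × 10³ J.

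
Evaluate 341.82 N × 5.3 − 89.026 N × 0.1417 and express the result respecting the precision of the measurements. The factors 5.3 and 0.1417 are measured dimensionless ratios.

1.8 × 10³ N

341.82 × 5.3 = 1811.646 → 1.8 × 10³ N (2 s.f., last digit at the 10^2 place).
89.026 × 0.1417 = 12.6149842 → 12.61 N (4 s.f., last digit at the 10^-2 place).
Difference: 1799.0310158 N; keep the coarser place, 10^2.
Result: 1.8 × 10³ N.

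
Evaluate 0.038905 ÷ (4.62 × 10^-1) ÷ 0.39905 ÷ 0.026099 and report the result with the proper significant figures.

0.038905 ÷ (4.62 × 10^-1) ÷ 0.39905 ÷ 0.026099 = 8.08560016521…
Multiplication/division keeps the fewest significant figures: 0.038905 → 5 s.f., 4.62 × 10^-1 → 3 s.f., 0.39905 → 5 s.f., 0.026099 → 5 s.f.; limit is 3.
Rounded to 3 significant figures: 8.09.

8.09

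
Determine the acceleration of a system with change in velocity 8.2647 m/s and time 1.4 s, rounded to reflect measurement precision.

acceleration = 8.2647 m/s ÷ 1.4 s = 5.90335714286… m/s².
8.2647 has 5 significant figures; 1.4 has 2.
Division/multiplication keeps the fewest: 2 significant figures.
Rounded: 5.9 m/s².

5.9 m/s²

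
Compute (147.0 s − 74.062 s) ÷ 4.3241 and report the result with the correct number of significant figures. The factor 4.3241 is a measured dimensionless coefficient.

16.9 s

147.0 s − 74.062 s = 72.938 s; the difference is limited to 1 decimal place (3 s.f.).
Carrying full precision, 72.938 ÷ 4.3241 = 16.8677875165… s; 4.3241 has 5 s.f., so the result keeps min(3, 5) = 3 s.f.
Rounded to 3 significant figures: 16.9 s.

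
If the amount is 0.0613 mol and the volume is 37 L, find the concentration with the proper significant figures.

concentration = 0.0613 mol ÷ 37 L = 0.00165675675676… mol/L.
0.0613 has 3 significant figures; 37 has 2.
Division/multiplication keeps the fewest: 2 significant figures.
Rounded: 0.0017 mol/L.

0.0017 mol/L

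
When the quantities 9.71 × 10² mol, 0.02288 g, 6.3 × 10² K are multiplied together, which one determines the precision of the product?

9.71 × 10² mol → 3 s.f.; 0.02288 g → 4 s.f.; 6.3 × 10² K → 2 s.f.
The fewest is 2 significant figures, from 6.3 × 10² K.

6.3 × 10² K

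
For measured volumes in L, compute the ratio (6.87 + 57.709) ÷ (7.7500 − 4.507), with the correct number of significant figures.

6.87 + 57.709 = 64.579, limited to 2 d.p. → 4 s.f.; 7.7500 − 4.507 = 3.2430, limited to 3 d.p. → 4 s.f.
Carrying full precision, 64.579 ÷ 3.2430 = 19.9133518347…; keep min(4, 4) = 4 s.f.
Rounded to 4 significant figures: 19.91.

19.91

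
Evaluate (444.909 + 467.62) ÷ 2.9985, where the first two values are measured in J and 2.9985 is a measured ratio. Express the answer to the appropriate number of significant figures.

304.33 J

444.909 J + 467.62 J = 912.529 J; the sum is limited to 2 decimal places (5 s.f.).
Carrying full precision, 912.529 ÷ 2.9985 = 304.328497582… J; 2.9985 has 5 s.f., so the result keeps min(5, 5) = 5 s.f.
Rounded to 5 significant figures: 304.33 J.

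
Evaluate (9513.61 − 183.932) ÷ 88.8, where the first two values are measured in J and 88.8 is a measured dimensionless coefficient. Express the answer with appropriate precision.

105 J

9513.61 J − 183.932 J = 9329.678 J; the difference is limited to 2 decimal places (6 s.f.).
Carrying full precision, 9329.678 ÷ 88.8 = 105.063941441… J; 88.8 has 3 s.f., so the result keeps min(6, 3) = 3 s.f.
Rounded to 3 significant figures: 105 J.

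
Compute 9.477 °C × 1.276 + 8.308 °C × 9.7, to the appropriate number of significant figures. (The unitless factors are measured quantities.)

93 °C

9.477 × 1.276 = 12.092652 → 12.09 °C (4 s.f., last digit at the 10^-2 place).
8.308 × 9.7 = 80.5876 → 81 °C (2 s.f., last digit at the 10^0 place).
Sum: 92.680252 °C; keep the coarser place, 10^0.
Result: 93 °C.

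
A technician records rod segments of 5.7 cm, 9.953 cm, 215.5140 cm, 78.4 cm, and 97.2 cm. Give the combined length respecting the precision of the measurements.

406.8 cm

5.7 cm + 9.953 cm + 215.5140 cm + 78.4 cm + 97.2 cm = 406.7670 cm.
Addition/subtraction keeps the fewest decimal places: 5.7 → 1 decimal place, 9.953 → 3 decimal places, 215.5140 → 4 decimal places, 78.4 → 1 decimal place, 97.2 → 1 decimal place; limit is 1.
Rounded to 1 decimal place: 406.8 cm.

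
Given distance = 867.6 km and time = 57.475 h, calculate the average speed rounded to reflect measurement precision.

15.10 km/h

average speed = 867.6 km ÷ 57.475 h = 15.0952588082… km/h.
867.6 has 4 significant figures; 57.475 has 5.
Division/multiplication keeps the fewest: 4 significant figures.
Rounded: 15.10 km/h.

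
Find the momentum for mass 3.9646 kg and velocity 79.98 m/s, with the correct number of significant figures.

momentum = 3.9646 kg × 79.98 m/s = 317.088708 kg·m/s.
3.9646 has 5 significant figures; 79.98 has 4.
Division/multiplication keeps the fewest: 4 significant figures.
Rounded: 317.1 kg·m/s.

317.1 kg·m/s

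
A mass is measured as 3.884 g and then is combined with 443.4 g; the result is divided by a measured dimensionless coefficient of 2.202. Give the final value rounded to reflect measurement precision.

203.1 g

3.884 g + 443.4 g = 447.284 g; the sum is limited to 1 decimal place (4 s.f.).
Carrying full precision, 447.284 ÷ 2.202 = 203.126248865… g; 2.202 has 4 s.f., so the result keeps min(4, 4) = 4 s.f.
Rounded to 4 significant figures: 203.1 g.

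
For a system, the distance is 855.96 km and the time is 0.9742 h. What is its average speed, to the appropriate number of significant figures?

878.6 km/h

average speed = 855.96 km ÷ 0.9742 h = 878.628618354… km/h.
855.96 has 5 significant figures; 0.9742 has 4.
Division/multiplication keeps the fewest: 4 significant figures.
Rounded: 878.6 km/h.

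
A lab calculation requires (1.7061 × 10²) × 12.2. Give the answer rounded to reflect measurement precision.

(1.7061 × 10²) × 12.2 = 2081.442
Multiplication/division keeps the fewest significant figures: 1.7061 × 10² → 5 s.f., 12.2 → 3 s.f.; limit is 3.
Rounded to 3 significant figures: 2.08 × 10³.

2.08 × 10³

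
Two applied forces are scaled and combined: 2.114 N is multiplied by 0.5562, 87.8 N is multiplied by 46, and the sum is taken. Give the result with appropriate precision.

4.0 × 10^3 N

2.114 × 0.5562 = 1.1758068 → 1.176 N (4 s.f., last digit at the 10^-3 place).
87.8 × 46 = 4038.8 → 4.0 × 10^3 N (2 s.f., last digit at the 10^2 place).
Sum: 4039.9758068 N; keep the coarser place, 10^2.
Result: 4.0 × 10^3 N.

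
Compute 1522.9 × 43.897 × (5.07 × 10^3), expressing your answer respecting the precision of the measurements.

3.39 × 10^8

1522.9 × 43.897 × (5.07 × 10^3) = 338933258.391
Multiplication/division keeps the fewest significant figures: 1522.9 → 5 s.f., 43.897 → 5 s.f., 5.07 × 10^3 → 3 s.f.; limit is 3.
Rounded to 3 significant figures: 3.39 × 10^8.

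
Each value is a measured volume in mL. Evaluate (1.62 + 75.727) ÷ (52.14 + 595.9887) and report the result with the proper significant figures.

1.62 + 75.727 = 77.347, limited to 2 d.p. → 4 s.f.; 52.14 + 595.9887 = 648.1287, limited to 2 d.p. → 5 s.f.
Carrying full precision, 77.347 ÷ 648.1287 = 0.119338952279…; keep min(4, 5) = 4 s.f.
Rounded to 4 significant figures: 0.1193.

0.1193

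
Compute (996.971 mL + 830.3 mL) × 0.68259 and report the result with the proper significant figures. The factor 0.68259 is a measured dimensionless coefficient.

996.971 mL + 830.3 mL = 1827.271 mL; the sum is limited to 1 decimal place (5 s.f.).
Carrying full precision, 1827.271 × 0.68259 = 1247.27691189 mL; 0.68259 has 5 s.f., so the result keeps min(5, 5) = 5 s.f.
Rounded to 5 significant figures: 1247.3 mL.

1247.3 mL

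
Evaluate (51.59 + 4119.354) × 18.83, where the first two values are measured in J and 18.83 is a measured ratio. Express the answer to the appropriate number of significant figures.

51.59 J + 4119.354 J = 4170.944 J; the sum is limited to 2 decimal places (6 s.f.).
Carrying full precision, 4170.944 × 18.83 = 78538.87552 J; 18.83 has 4 s.f., so the result keeps min(6, 4) = 4 s.f.
Rounded to 4 significant figures: 7.854 × 10^4 J.

7.854 × 10^4 J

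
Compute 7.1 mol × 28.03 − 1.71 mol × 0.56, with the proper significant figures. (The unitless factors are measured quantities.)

2.0 × 10² mol

7.1 × 28.03 = 199.013 → 2.0 × 10² mol (2 s.f., last digit at the 10^1 place).
1.71 × 0.56 = 0.9576 → 0.96 mol (2 s.f., last digit at the 10^-2 place).
Difference: 198.0554 mol; keep the coarser place, 10^1.
Result: 2.0 × 10² mol.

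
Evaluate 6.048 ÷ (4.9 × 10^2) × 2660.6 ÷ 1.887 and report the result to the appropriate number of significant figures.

17

6.048 ÷ (4.9 × 10^2) × 2660.6 ÷ 1.887 = 17.4029707018…
Multiplication/division keeps the fewest significant figures: 6.048 → 4 s.f., 4.9 × 10^2 → 2 s.f., 2660.6 → 5 s.f., 1.887 → 4 s.f.; limit is 2.
Rounded to 2 significant figures: 17.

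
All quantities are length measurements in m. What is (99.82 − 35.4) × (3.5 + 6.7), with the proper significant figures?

99.82 − 35.4 = 64.42, limited to 1 d.p. → 3 s.f.; 3.5 + 6.7 = 10.2, limited to 1 d.p. → 3 s.f.
Carrying full precision, 64.42 × 10.2 = 657.084; keep min(3, 3) = 3 s.f.
Rounded to 3 significant figures: 657 m².

657 m²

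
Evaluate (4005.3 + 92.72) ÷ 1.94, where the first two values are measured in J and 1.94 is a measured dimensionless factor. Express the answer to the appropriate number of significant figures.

4005.3 J + 92.72 J = 4098.02 J; the sum is limited to 1 decimal place (5 s.f.).
Carrying full precision, 4098.02 ÷ 1.94 = 2112.3814433… J; 1.94 has 3 s.f., so the result keeps min(5, 3) = 3 s.f.
Rounded to 3 significant figures: 2.11 × 10^3 J.

2.11 × 10^3 J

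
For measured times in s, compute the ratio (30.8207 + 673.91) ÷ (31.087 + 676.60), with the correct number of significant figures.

30.8207 + 673.91 = 704.7307, limited to 2 d.p. → 5 s.f.; 31.087 + 676.60 = 707.687, limited to 2 d.p. → 5 s.f.
Carrying full precision, 704.7307 ÷ 707.687 = 0.995822588235…; keep min(5, 5) = 5 s.f.
Rounded to 5 significant figures: 0.99582.

0.99582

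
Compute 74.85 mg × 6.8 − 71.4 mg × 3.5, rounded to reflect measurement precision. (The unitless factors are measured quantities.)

74.85 × 6.8 = 508.98 → 5.1 × 10^2 mg (2 s.f., last digit at the 10^1 place).
71.4 × 3.5 = 249.9 → 2.5 × 10^2 mg (2 s.f., last digit at the 10^1 place).
Difference: 259.08 mg; keep the coarser place, 10^1.
Result: 2.6 × 10^2 mg.

2.6 × 10^2 mg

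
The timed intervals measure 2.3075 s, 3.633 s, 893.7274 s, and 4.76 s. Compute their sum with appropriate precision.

2.3075 s + 3.633 s + 893.7274 s + 4.76 s = 904.4279 s.
Addition/subtraction keeps the fewest decimal places: 2.3075 → 4 decimal places, 3.633 → 3 decimal places, 893.7274 → 4 decimal places, 4.76 → 2 decimal places; limit is 2.
Rounded to 2 decimal places: 904.43 s.

904.43 s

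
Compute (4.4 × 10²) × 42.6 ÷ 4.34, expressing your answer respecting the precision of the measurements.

4.3 × 10³

(4.4 × 10²) × 42.6 ÷ 4.34 = 4318.89400922…
Multiplication/division keeps the fewest significant figures: 4.4 × 10² → 2 s.f., 42.6 → 3 s.f., 4.34 → 3 s.f.; limit is 2.
Rounded to 2 significant figures: 4.3 × 10³.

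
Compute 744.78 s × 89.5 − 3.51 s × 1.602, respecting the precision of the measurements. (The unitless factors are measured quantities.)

744.78 × 89.5 = 66657.81 → 6.67 × 10^4 s (3 s.f., last digit at the 10^2 place).
3.51 × 1.602 = 5.62302 → 5.62 s (3 s.f., last digit at the 10^-2 place).
Difference: 66652.18698 s; keep the coarser place, 10^2.
Result: 6.67 × 10^4 s.

6.67 × 10^4 s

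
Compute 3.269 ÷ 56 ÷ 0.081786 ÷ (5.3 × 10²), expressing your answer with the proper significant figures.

0.0013

3.269 ÷ 56 ÷ 0.081786 ÷ (5.3 × 10²) = 0.00134670370765…
Multiplication/division keeps the fewest significant figures: 3.269 → 4 s.f., 56 → 2 s.f., 0.081786 → 5 s.f., 5.3 × 10² → 2 s.f.; limit is 2.
Rounded to 2 significant figures: 0.0013.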